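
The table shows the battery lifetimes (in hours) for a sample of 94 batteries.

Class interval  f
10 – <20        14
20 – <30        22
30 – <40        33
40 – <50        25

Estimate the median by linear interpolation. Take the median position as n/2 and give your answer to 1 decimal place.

Cumulative frequencies: 14, 36, 69, 94
n = 94; position = n/2 = 47.
This falls in the class 30 – <40: L = 30, F = 36, f = 33, h = 10.
Median ≈ 30 + ((47 − 36) / 33) × 10 = 33.3333

33.3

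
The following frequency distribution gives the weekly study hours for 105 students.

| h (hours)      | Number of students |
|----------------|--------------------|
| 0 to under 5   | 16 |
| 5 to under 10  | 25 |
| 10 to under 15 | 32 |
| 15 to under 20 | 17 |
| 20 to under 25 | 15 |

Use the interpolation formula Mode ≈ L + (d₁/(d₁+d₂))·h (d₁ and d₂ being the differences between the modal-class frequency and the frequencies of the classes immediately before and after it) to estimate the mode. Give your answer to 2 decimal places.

Modal class: 10 to under 15 (highest frequency 32).
d₁ = 32 − 25 = 7, d₂ = 32 − 17 = 15
Mode ≈ 10 + (7/(7+15)) × 5 = 10 + 1.5909 = 11.5909

11.59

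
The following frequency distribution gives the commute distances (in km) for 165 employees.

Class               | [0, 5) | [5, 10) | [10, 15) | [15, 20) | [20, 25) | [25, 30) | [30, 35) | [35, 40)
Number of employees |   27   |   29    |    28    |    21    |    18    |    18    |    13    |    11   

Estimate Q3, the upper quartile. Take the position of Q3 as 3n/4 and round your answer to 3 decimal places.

25.208

Cumulative frequencies: 27, 56, 84, 105, 123, 141, 154, 165
n = 165; position = 3n/4 = 123.75.
This falls in the class [25, 30): L = 25, F = 123, f = 18, h = 5.
Upper quartile ≈ 25 + ((123.75 − 123) / 18) × 5 = 25.2083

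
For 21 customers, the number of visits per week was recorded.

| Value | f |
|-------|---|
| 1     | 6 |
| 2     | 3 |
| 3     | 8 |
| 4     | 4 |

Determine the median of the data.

3

Cumulative frequencies: 6, 9, 17, 21
n = 21, so the median is the value in position (n+1)/2 = 11.
Position 11 falls at value 3.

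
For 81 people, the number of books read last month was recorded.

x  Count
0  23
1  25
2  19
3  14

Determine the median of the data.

1

Cumulative frequencies: 23, 48, 67, 81
n = 81, so the median is the value in position (n+1)/2 = 41.
Position 41 falls at value 1.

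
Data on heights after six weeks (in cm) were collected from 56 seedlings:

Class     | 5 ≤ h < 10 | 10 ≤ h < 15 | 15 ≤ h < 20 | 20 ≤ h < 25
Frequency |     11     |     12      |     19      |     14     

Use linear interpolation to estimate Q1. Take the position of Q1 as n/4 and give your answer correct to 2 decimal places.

11.25

Cumulative frequencies: 11, 23, 42, 56
n = 56; position = n/4 = 14.
This falls in the class 10 ≤ h < 15: L = 10, F = 11, f = 12, h = 5.
Lower quartile ≈ 10 + ((14 − 11) / 12) × 5 = 11.2500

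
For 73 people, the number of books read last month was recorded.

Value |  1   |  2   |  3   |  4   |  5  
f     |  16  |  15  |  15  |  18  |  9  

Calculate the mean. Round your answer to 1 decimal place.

2.8

Values: 1, 2, 3, 4, 5
Σfx = 16×1 + 15×2 + 15×3 + 18×4 + 9×5 = 208
n = Σf = 73
Mean = 208 / 73 = 2.8493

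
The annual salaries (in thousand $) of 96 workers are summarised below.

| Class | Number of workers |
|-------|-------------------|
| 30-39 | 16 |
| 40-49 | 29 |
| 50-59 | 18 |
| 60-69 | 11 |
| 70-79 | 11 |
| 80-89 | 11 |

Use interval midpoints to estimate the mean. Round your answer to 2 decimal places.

Midpoints: 34.5, 44.5, 54.5, 64.5, 74.5, 84.5
Σfm = 16×34.5 + 29×44.5 + 18×54.5 + 11×64.5 + 11×74.5 + 11×84.5 = 5282
n = Σf = 96
Mean = 5282 / 96 = 55.0208

55.02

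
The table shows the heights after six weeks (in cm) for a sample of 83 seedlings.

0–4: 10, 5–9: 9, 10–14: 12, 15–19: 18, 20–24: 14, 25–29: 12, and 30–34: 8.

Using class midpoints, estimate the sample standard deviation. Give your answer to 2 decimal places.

Midpoints: 2, 7, 12, 17, 22, 27, 32
n = 83, Σfm = 1421, mean = 17.1205
Σfm² = 31127
Σf(m − x̄)² = Σfm² − (Σfm)²/n = 31127 − 1421²/83 = 6798.7952
Sample variance = 6798.7952 / 82 = 82.9121
Standard deviation = √82.9121 = 9.1056

9.11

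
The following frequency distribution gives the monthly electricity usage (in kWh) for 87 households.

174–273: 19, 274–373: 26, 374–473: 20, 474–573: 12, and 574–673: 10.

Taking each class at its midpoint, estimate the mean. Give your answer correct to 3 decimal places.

Midpoints: 223.5, 323.5, 423.5, 523.5, 623.5
Σfm = 19×223.5 + 26×323.5 + 20×423.5 + 12×523.5 + 10×623.5 = 33644.5
n = Σf = 87
Mean = 33644.5 / 87 = 386.7184

386.718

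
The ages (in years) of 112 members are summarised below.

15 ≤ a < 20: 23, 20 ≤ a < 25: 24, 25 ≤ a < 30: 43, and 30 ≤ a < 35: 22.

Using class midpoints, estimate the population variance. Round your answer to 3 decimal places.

26.212

Midpoints: 17.5, 22.5, 27.5, 32.5
n = 112, Σfm = 2840, mean = 25.3571
Σfm² = 74950
Σf(m − x̄)² = Σfm² − (Σfm)²/n = 74950 − 2840²/112 = 2935.7143
Population variance = 2935.7143 / 112 = 26.2117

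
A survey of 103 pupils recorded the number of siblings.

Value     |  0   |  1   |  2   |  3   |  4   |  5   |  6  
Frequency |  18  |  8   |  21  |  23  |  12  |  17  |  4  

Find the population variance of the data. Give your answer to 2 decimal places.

3.11

Values: 0, 1, 2, 3, 4, 5, 6
n = 103, Σfx = 276, mean = 2.6796
Σfx² = 1060
Σf(x − x̄)² = Σfx² − (Σfx)²/n = 1060 − 276²/103 = 320.4272
Population variance = 320.4272 / 103 = 3.1109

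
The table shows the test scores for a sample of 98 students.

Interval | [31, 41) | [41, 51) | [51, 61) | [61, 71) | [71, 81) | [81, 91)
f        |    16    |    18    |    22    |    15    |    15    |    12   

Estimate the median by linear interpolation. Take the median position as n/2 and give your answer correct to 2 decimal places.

57.82

Cumulative frequencies: 16, 34, 56, 71, 86, 98
n = 98; position = n/2 = 49.
This falls in the class [51, 61): L = 51, F = 34, f = 22, h = 10.
Median ≈ 51 + ((49 − 34) / 22) × 10 = 57.8182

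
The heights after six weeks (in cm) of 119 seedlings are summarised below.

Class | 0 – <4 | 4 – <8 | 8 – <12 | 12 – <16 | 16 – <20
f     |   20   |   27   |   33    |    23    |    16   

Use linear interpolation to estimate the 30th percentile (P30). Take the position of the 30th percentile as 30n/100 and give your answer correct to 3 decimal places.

Cumulative frequencies: 20, 47, 80, 103, 119
n = 119; position = 30n/100 = 35.7.
This falls in the class 4 – <8: L = 4, F = 20, f = 27, h = 4.
30th percentile ≈ 4 + ((35.7 − 20) / 27) × 4 = 6.3259

6.326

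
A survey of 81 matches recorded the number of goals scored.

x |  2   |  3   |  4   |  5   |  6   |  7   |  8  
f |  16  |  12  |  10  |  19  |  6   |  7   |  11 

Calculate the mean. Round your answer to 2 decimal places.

4.64

Values: 2, 3, 4, 5, 6, 7, 8
Σfx = 16×2 + 12×3 + 10×4 + 19×5 + 6×6 + 7×7 + 11×8 = 376
n = Σf = 81
Mean = 376 / 81 = 4.6420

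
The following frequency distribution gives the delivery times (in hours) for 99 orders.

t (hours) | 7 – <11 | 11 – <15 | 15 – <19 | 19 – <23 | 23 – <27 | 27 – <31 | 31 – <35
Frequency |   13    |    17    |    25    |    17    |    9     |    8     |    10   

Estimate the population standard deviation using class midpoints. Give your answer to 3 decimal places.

Midpoints: 9, 13, 17, 21, 25, 29, 33
n = 99, Σfm = 1907, mean = 19.2626
Σfm² = 41891
Σf(m − x̄)² = Σfm² − (Σfm)²/n = 41891 − 1907²/99 = 5157.1717
Population variance = 5157.1717 / 99 = 52.0926
Standard deviation = √52.0926 = 7.2175

7.218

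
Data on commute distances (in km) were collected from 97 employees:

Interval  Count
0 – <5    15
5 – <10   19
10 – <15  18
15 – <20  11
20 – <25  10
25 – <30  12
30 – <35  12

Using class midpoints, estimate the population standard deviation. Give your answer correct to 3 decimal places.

Midpoints: 2.5, 7.5, 12.5, 17.5, 22.5, 27.5, 32.5
n = 97, Σfm = 1542.5, mean = 15.9021
Σfm² = 34156.25
Σf(m − x̄)² = Σfm² − (Σfm)²/n = 34156.25 − 1542.5²/97 = 9627.3196
Population variance = 9627.3196 / 97 = 99.2507
Standard deviation = √99.2507 = 9.9625

9.962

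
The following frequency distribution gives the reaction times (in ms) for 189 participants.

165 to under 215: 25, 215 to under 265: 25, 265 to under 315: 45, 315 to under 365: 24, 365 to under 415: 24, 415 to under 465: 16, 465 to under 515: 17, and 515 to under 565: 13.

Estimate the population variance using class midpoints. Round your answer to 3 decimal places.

Midpoints: 190, 240, 290, 340, 390, 440, 490, 540
n = 189, Σfm = 63710, mean = 337.0899
Σfm² = 23521900
Σf(m − x̄)² = Σfm² − (Σfm)²/n = 23521900 − 63710²/189 = 2045899.4709
Population variance = 2045899.4709 / 189 = 10824.8649

10824.865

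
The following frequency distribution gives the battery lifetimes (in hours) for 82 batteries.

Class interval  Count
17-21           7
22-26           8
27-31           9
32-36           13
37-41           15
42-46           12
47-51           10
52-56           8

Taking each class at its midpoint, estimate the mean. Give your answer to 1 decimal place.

Midpoints: 19, 24, 29, 34, 39, 44, 49, 54
Σfm = 7×19 + 8×24 + 9×29 + 13×34 + 15×39 + 12×44 + 10×49 + 8×54 = 3063
n = Σf = 82
Mean = 3063 / 82 = 37.3537

37.4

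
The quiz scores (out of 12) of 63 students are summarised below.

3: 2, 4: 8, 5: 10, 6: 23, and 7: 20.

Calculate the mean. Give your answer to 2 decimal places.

Values: 3, 4, 5, 6, 7
Σfx = 2×3 + 8×4 + 10×5 + 23×6 + 20×7 = 366
n = Σf = 63
Mean = 366 / 63 = 5.8095

5.81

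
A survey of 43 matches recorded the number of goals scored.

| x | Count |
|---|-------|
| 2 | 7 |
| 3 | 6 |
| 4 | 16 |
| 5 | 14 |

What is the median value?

Cumulative frequencies: 7, 13, 29, 43
n = 43, so the median is the value in position (n+1)/2 = 22.
Position 22 falls at value 4.

4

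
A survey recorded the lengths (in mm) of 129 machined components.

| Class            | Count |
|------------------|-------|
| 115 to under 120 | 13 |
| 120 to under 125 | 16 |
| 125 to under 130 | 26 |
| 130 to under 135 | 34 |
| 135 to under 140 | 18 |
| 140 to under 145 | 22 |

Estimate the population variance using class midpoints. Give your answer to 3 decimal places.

Midpoints: 117.5, 122.5, 127.5, 132.5, 137.5, 142.5
n = 129, Σfm = 16917.5, mean = 131.1434
Σfm² = 2226206.25
Σf(m − x̄)² = Σfm² − (Σfm)²/n = 2226206.25 − 16917.5²/129 = 7587.5969
Population variance = 7587.5969 / 129 = 58.8186

58.819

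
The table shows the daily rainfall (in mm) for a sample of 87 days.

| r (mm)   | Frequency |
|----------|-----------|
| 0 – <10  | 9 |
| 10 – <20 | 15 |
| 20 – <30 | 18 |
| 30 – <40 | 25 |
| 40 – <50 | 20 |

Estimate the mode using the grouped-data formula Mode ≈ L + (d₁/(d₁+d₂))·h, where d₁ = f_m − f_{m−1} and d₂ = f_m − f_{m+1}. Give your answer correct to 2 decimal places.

Modal class: 30 – <40 (highest frequency 25).
d₁ = 25 − 18 = 7, d₂ = 25 − 20 = 5
Mode ≈ 30 + (7/(7+5)) × 10 = 30 + 5.8333 = 35.8333

35.83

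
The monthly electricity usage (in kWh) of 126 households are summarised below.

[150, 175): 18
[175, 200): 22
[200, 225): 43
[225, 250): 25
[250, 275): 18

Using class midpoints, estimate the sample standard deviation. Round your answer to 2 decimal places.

Midpoints: 162.5, 187.5, 212.5, 237.5, 262.5
n = 126, Σfm = 26850, mean = 213.0952
Σfm² = 5840937.5
Σf(m − x̄)² = Σfm² − (Σfm)²/n = 5840937.5 − 26850²/126 = 119330.3571
Sample variance = 119330.3571 / 125 = 954.6429
Standard deviation = √954.6429 = 30.8973

30.90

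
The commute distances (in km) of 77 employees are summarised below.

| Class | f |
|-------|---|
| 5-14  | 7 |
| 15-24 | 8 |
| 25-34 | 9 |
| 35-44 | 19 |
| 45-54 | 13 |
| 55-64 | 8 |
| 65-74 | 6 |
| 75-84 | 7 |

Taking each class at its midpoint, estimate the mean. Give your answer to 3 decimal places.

Midpoints: 9.5, 19.5, 29.5, 39.5, 49.5, 59.5, 69.5, 79.5
Σfm = 7×9.5 + 8×19.5 + 9×29.5 + 19×39.5 + 13×49.5 + 8×59.5 + 6×69.5 + 7×79.5 = 3331.5
n = Σf = 77
Mean = 3331.5 / 77 = 43.2662

43.266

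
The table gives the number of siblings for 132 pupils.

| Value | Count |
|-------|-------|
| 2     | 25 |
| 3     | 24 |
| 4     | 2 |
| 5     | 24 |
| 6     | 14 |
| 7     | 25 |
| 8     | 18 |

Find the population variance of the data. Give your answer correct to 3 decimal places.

4.535

Values: 2, 3, 4, 5, 6, 7, 8
n = 132, Σfx = 653, mean = 4.9470
Σfx² = 3829
Σf(x − x̄)² = Σfx² − (Σfx)²/n = 3829 − 653²/132 = 598.6288
Population variance = 598.6288 / 132 = 4.5351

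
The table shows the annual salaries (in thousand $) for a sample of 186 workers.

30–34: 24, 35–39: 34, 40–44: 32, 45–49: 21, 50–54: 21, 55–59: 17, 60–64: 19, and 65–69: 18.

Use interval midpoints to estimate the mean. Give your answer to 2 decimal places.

47.32

Midpoints: 32, 37, 42, 47, 52, 57, 62, 67
Σfm = 24×32 + 34×37 + 32×42 + 21×47 + 21×52 + 17×57 + 19×62 + 18×67 = 8802
n = Σf = 186
Mean = 8802 / 186 = 47.3226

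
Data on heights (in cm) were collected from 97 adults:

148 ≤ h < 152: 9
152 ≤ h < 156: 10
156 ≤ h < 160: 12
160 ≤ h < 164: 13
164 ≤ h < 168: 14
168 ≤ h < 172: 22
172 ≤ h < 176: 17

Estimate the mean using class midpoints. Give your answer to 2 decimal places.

164.06

Midpoints: 150, 154, 158, 162, 166, 170, 174
Σfm = 9×150 + 10×154 + 12×158 + 13×162 + 14×166 + 22×170 + 17×174 = 15914
n = Σf = 97
Mean = 15914 / 97 = 164.0619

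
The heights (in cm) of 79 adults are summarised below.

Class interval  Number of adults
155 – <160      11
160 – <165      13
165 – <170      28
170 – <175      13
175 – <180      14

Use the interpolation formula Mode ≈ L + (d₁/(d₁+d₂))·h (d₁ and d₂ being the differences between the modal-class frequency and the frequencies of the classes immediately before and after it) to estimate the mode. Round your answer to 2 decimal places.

Modal class: 165 – <170 (highest frequency 28).
d₁ = 28 − 13 = 15, d₂ = 28 − 13 = 15
Mode ≈ 165 + (15/(15+15)) × 5 = 165 + 2.5000 = 167.5000

167.50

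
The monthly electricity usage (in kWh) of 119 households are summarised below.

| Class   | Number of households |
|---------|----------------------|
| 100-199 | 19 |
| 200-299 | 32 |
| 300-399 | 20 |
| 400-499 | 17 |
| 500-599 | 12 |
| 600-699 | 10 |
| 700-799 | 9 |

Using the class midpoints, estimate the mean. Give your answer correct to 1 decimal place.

Midpoints: 149.5, 249.5, 349.5, 449.5, 549.5, 649.5, 749.5
Σfm = 19×149.5 + 32×249.5 + 20×349.5 + 17×449.5 + 12×549.5 + 10×649.5 + 9×749.5 = 45290.5
n = Σf = 119
Mean = 45290.5 / 119 = 380.5924

380.6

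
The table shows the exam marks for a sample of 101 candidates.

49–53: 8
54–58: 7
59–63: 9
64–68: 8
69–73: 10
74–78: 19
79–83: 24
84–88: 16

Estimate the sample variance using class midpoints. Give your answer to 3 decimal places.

Midpoints: 51, 56, 61, 66, 71, 76, 81, 86
n = 101, Σfm = 7351, mean = 72.7822
Σfm² = 547051
Σf(m − x̄)² = Σfm² − (Σfm)²/n = 547051 − 7351²/101 = 12029.2079
Sample variance = 12029.2079 / 100 = 120.2921

120.292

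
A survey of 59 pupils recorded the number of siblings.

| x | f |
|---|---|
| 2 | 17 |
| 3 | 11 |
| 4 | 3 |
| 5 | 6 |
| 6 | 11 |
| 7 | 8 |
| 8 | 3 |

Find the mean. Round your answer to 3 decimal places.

Values: 2, 3, 4, 5, 6, 7, 8
Σfx = 17×2 + 11×3 + 3×4 + 6×5 + 11×6 + 8×7 + 3×8 = 255
n = Σf = 59
Mean = 255 / 59 = 4.3220

4.322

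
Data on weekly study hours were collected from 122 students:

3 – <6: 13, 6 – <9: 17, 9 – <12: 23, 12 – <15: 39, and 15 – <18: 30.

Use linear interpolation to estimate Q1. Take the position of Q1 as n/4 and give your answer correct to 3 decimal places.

Cumulative frequencies: 13, 30, 53, 92, 122
n = 122; position = n/4 = 30.5.
This falls in the class 9 – <12: L = 9, F = 30, f = 23, h = 3.
Lower quartile ≈ 9 + ((30.5 − 30) / 23) × 3 = 9.0652

9.065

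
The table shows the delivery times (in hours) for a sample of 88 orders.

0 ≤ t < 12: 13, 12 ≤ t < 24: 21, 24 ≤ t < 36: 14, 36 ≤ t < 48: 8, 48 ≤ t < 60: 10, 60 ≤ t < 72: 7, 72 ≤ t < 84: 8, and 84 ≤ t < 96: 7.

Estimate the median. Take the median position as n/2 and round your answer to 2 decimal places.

32.57

Cumulative frequencies: 13, 34, 48, 56, 66, 73, 81, 88
n = 88; position = n/2 = 44.
This falls in the class 24 ≤ t < 36: L = 24, F = 34, f = 14, h = 12.
Median ≈ 24 + ((44 − 34) / 14) × 12 = 32.5714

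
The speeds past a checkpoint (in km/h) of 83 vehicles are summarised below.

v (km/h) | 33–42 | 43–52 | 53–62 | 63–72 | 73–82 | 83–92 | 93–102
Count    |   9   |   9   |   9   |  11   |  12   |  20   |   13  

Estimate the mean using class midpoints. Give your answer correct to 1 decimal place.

72.0

Midpoints: 37.5, 47.5, 57.5, 67.5, 77.5, 87.5, 97.5
Σfm = 9×37.5 + 9×47.5 + 9×57.5 + 11×67.5 + 12×77.5 + 20×87.5 + 13×97.5 = 5972.5
n = Σf = 83
Mean = 5972.5 / 83 = 71.9578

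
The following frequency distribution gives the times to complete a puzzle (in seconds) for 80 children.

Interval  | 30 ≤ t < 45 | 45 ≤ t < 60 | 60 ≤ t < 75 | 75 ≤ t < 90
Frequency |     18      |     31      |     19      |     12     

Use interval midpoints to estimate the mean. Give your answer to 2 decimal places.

57.19

Midpoints: 37.5, 52.5, 67.5, 82.5
Σfm = 18×37.5 + 31×52.5 + 19×67.5 + 12×82.5 = 4575
n = Σf = 80
Mean = 4575 / 80 = 57.1875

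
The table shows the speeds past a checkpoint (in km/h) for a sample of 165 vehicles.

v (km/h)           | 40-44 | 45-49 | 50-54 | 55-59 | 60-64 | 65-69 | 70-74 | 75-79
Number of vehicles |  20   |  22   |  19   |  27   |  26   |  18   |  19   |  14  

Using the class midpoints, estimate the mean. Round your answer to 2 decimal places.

58.58

Midpoints: 42, 47, 52, 57, 62, 67, 72, 77
Σfm = 20×42 + 22×47 + 19×52 + 27×57 + 26×62 + 18×67 + 19×72 + 14×77 = 9665
n = Σf = 165
Mean = 9665 / 165 = 58.5758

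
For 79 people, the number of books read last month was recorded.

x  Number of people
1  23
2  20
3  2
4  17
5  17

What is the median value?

Cumulative frequencies: 23, 43, 45, 62, 79
n = 79, so the median is the value in position (n+1)/2 = 40.
Position 40 falls at value 2.

2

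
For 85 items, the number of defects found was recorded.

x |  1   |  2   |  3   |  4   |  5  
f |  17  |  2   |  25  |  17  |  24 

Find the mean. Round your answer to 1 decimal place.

3.3

Values: 1, 2, 3, 4, 5
Σfx = 17×1 + 2×2 + 25×3 + 17×4 + 24×5 = 284
n = Σf = 85
Mean = 284 / 85 = 3.3412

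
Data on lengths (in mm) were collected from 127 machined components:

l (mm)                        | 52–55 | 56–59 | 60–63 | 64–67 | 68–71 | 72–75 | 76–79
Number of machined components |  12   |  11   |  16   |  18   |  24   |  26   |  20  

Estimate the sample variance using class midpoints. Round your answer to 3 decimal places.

56.601

Midpoints: 53.5, 57.5, 61.5, 65.5, 69.5, 73.5, 77.5
n = 127, Σfm = 8566.5, mean = 67.4528
Σfm² = 584965.75
Σf(m − x̄)² = Σfm² − (Σfm)²/n = 584965.75 − 8566.5²/127 = 7131.7165
Sample variance = 7131.7165 / 126 = 56.6009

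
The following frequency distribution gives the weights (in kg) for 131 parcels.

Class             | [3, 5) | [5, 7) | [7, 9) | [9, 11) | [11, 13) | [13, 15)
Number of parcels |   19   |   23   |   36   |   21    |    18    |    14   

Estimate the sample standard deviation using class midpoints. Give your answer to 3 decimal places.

3.073

Midpoints: 4, 6, 8, 10, 12, 14
n = 131, Σfm = 1124, mean = 8.5802
Σfm² = 10872
Σf(m − x̄)² = Σfm² − (Σfm)²/n = 10872 − 1124²/131 = 1227.9084
Sample variance = 1227.9084 / 130 = 9.4454
Standard deviation = √9.4454 = 3.0733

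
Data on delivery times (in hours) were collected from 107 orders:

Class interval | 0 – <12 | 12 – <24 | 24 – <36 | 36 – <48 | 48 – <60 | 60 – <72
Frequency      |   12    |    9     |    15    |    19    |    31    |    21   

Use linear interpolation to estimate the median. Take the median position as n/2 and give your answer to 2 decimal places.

47.05

Cumulative frequencies: 12, 21, 36, 55, 86, 107
n = 107; position = n/2 = 53.5.
This falls in the class 36 – <48: L = 36, F = 36, f = 19, h = 12.
Median ≈ 36 + ((53.5 − 36) / 19) × 12 = 47.0526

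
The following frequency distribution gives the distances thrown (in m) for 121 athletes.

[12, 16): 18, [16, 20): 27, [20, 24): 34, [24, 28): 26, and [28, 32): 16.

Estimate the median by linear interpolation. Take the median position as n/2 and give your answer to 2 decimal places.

21.82

Cumulative frequencies: 18, 45, 79, 105, 121
n = 121; position = n/2 = 60.5.
This falls in the class [20, 24): L = 20, F = 45, f = 34, h = 4.
Median ≈ 20 + ((60.5 − 45) / 34) × 4 = 21.8235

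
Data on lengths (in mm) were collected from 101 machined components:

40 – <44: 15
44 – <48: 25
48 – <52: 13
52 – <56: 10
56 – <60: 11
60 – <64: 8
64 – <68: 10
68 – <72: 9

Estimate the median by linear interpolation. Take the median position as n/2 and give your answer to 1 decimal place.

51.2

Cumulative frequencies: 15, 40, 53, 63, 74, 82, 92, 101
n = 101; position = n/2 = 50.5.
This falls in the class 48 – <52: L = 48, F = 40, f = 13, h = 4.
Median ≈ 48 + ((50.5 − 40) / 13) × 4 = 51.2308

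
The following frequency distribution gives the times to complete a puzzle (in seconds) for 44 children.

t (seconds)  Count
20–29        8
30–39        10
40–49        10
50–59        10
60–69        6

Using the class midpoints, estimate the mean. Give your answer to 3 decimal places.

Midpoints: 24.5, 34.5, 44.5, 54.5, 64.5
Σfm = 8×24.5 + 10×34.5 + 10×44.5 + 10×54.5 + 6×64.5 = 1918
n = Σf = 44
Mean = 1918 / 44 = 43.5909

43.591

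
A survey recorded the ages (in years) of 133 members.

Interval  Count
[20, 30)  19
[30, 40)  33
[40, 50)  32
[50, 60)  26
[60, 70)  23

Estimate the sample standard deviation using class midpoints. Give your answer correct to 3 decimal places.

13.114

Midpoints: 25, 35, 45, 55, 65
n = 133, Σfm = 5995, mean = 45.0752
Σfm² = 292925
Σf(m − x̄)² = Σfm² − (Σfm)²/n = 292925 − 5995²/133 = 22699.2481
Sample variance = 22699.2481 / 132 = 171.9640
Standard deviation = √171.9640 = 13.1135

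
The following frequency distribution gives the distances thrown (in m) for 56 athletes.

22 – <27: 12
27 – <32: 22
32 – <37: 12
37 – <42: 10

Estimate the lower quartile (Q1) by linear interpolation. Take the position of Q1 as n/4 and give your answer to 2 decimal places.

Cumulative frequencies: 12, 34, 46, 56
n = 56; position = n/4 = 14.
This falls in the class 27 – <32: L = 27, F = 12, f = 22, h = 5.
Lower quartile ≈ 27 + ((14 − 12) / 22) × 5 = 27.4545

27.45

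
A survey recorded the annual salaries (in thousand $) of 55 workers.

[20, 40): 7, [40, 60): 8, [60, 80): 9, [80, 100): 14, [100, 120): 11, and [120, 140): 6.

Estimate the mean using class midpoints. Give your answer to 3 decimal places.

81.636

Midpoints: 30, 50, 70, 90, 110, 130
Σfm = 7×30 + 8×50 + 9×70 + 14×90 + 11×110 + 6×130 = 4490
n = Σf = 55
Mean = 4490 / 55 = 81.6364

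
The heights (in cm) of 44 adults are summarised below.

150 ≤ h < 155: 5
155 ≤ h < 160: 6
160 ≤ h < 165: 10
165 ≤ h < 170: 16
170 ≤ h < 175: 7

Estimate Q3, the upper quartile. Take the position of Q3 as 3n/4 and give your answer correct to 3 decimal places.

Cumulative frequencies: 5, 11, 21, 37, 44
n = 44; position = 3n/4 = 33.
This falls in the class 165 ≤ h < 170: L = 165, F = 21, f = 16, h = 5.
Upper quartile ≈ 165 + ((33 − 21) / 16) × 5 = 168.7500

168.750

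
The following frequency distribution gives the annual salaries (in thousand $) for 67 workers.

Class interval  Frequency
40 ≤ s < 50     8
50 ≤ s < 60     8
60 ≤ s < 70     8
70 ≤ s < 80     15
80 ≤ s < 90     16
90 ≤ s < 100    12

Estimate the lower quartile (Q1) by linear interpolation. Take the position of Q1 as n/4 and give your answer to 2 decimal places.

Cumulative frequencies: 8, 16, 24, 39, 55, 67
n = 67; position = n/4 = 16.75.
This falls in the class 60 ≤ s < 70: L = 60, F = 16, f = 8, h = 10.
Lower quartile ≈ 60 + ((16.75 − 16) / 8) × 10 = 60.9375

60.94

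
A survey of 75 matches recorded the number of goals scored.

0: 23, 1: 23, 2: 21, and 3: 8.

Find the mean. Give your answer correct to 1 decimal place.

Values: 0, 1, 2, 3
Σfx = 23×0 + 23×1 + 21×2 + 8×3 = 89
n = Σf = 75
Mean = 89 / 75 = 1.1867

1.2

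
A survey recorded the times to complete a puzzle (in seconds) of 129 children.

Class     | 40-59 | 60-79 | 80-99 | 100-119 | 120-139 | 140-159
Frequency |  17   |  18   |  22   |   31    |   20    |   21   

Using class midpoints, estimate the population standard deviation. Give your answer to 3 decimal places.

32.176

Midpoints: 49.5, 69.5, 89.5, 109.5, 129.5, 149.5
n = 129, Σfm = 13185.5, mean = 102.2132
Σfm² = 1481282.25
Σf(m − x̄)² = Σfm² − (Σfm)²/n = 1481282.25 − 13185.5²/129 = 133550.3876
Population variance = 133550.3876 / 129 = 1035.2743
Standard deviation = √1035.2743 = 32.1757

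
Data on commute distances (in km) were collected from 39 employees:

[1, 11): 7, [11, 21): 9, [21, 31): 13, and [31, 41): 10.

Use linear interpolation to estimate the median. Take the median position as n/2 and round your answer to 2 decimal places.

Cumulative frequencies: 7, 16, 29, 39
n = 39; position = n/2 = 19.5.
This falls in the class [21, 31): L = 21, F = 16, f = 13, h = 10.
Median ≈ 21 + ((19.5 − 16) / 13) × 10 = 23.6923

23.69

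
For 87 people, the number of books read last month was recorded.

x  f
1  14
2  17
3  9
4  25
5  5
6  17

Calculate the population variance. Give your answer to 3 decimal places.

2.893

Values: 1, 2, 3, 4, 5, 6
n = 87, Σfx = 302, mean = 3.4713
Σfx² = 1300
Σf(x − x̄)² = Σfx² − (Σfx)²/n = 1300 − 302²/87 = 251.6782
Population variance = 251.6782 / 87 = 2.8929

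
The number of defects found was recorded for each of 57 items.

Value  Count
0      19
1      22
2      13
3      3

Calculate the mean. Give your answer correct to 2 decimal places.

1.00

Values: 0, 1, 2, 3
Σfx = 19×0 + 22×1 + 13×2 + 3×3 = 57
n = Σf = 57
Mean = 57 / 57 = 1.0000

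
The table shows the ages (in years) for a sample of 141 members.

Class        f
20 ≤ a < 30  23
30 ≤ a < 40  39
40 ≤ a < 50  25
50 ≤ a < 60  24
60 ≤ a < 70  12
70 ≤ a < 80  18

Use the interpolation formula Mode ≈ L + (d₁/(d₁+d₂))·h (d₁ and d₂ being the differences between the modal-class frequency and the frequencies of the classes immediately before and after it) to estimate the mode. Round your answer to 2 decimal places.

Modal class: 30 ≤ a < 40 (highest frequency 39).
d₁ = 39 − 23 = 16, d₂ = 39 − 25 = 14
Mode ≈ 30 + (16/(16+14)) × 10 = 30 + 5.3333 = 35.3333

35.33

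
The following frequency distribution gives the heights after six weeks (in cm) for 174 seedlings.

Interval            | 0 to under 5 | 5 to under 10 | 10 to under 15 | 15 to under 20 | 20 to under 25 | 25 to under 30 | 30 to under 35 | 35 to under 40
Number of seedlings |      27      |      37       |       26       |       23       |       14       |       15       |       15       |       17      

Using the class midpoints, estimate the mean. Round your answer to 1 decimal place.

16.8

Midpoints: 2.5, 7.5, 12.5, 17.5, 22.5, 27.5, 32.5, 37.5
Σfm = 27×2.5 + 37×7.5 + 26×12.5 + 23×17.5 + 14×22.5 + 15×27.5 + 15×32.5 + 17×37.5 = 2925
n = Σf = 174
Mean = 2925 / 174 = 16.8103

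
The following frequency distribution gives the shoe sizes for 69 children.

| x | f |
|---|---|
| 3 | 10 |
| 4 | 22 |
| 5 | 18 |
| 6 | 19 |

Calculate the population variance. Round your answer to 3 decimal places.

Values: 3, 4, 5, 6
n = 69, Σfx = 322, mean = 4.6667
Σfx² = 1576
Σf(x − x̄)² = Σfx² − (Σfx)²/n = 1576 − 322²/69 = 73.3333
Population variance = 73.3333 / 69 = 1.0628

1.063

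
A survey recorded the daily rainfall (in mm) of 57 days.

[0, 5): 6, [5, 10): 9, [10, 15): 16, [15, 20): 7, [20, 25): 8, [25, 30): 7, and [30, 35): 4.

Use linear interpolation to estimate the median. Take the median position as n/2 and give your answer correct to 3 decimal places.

Cumulative frequencies: 6, 15, 31, 38, 46, 53, 57
n = 57; position = n/2 = 28.5.
This falls in the class [10, 15): L = 10, F = 15, f = 16, h = 5.
Median ≈ 10 + ((28.5 − 15) / 16) × 5 = 14.2188

14.219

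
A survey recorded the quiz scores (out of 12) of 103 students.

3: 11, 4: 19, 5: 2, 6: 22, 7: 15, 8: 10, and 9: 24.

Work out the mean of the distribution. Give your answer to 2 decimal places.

Values: 3, 4, 5, 6, 7, 8, 9
Σfx = 11×3 + 19×4 + 2×5 + 22×6 + 15×7 + 10×8 + 24×9 = 652
n = Σf = 103
Mean = 652 / 103 = 6.3301

6.33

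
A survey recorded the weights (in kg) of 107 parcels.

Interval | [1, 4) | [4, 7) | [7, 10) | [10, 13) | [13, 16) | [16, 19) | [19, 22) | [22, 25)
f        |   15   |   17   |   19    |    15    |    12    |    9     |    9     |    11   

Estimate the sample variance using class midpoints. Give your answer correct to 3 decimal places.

Midpoints: 2.5, 5.5, 8.5, 11.5, 14.5, 17.5, 20.5, 23.5
n = 107, Σfm = 1239.5, mean = 11.5841
Σfm² = 19100.75
Σf(m − x̄)² = Σfm² − (Σfm)²/n = 19100.75 − 1239.5²/107 = 4742.2430
Sample variance = 4742.2430 / 106 = 44.7381

44.738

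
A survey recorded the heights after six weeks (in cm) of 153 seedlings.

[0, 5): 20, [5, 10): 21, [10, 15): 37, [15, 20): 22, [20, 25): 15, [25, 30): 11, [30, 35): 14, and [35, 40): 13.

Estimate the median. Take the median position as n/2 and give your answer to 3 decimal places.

14.797

Cumulative frequencies: 20, 41, 78, 100, 115, 126, 140, 153
n = 153; position = n/2 = 76.5.
This falls in the class [10, 15): L = 10, F = 41, f = 37, h = 5.
Median ≈ 10 + ((76.5 − 41) / 37) × 5 = 14.7973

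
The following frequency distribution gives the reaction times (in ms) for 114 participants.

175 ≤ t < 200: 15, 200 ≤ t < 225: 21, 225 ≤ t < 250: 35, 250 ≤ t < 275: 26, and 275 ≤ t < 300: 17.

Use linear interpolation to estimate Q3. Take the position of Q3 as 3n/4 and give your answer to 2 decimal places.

Cumulative frequencies: 15, 36, 71, 97, 114
n = 114; position = 3n/4 = 85.5.
This falls in the class 250 ≤ t < 275: L = 250, F = 71, f = 26, h = 25.
Upper quartile ≈ 250 + ((85.5 − 71) / 26) × 25 = 263.9423

263.94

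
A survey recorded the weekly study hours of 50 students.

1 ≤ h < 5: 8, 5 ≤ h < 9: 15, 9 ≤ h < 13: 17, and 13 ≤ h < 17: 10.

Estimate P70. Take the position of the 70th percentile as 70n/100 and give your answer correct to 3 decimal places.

Cumulative frequencies: 8, 23, 40, 50
n = 50; position = 70n/100 = 35.
This falls in the class 9 ≤ h < 13: L = 9, F = 23, f = 17, h = 4.
70th percentile ≈ 9 + ((35 − 23) / 17) × 4 = 11.8235

11.824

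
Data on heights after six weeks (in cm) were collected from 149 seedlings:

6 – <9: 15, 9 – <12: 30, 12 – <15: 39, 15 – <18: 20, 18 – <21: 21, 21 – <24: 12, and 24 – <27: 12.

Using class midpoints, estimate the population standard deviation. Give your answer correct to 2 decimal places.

Midpoints: 7.5, 10.5, 13.5, 16.5, 19.5, 22.5, 25.5
n = 149, Σfm = 2269.5, mean = 15.2315
Σfm² = 38567.25
Σf(m − x̄)² = Σfm² − (Σfm)²/n = 38567.25 − 2269.5²/149 = 3999.2617
Population variance = 3999.2617 / 149 = 26.8407
Standard deviation = √26.8407 = 5.1808

5.18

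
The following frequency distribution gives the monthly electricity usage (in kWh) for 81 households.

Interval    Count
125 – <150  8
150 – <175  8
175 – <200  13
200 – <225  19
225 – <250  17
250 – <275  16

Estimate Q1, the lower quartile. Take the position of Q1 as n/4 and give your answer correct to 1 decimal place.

183.2

Cumulative frequencies: 8, 16, 29, 48, 65, 81
n = 81; position = n/4 = 20.25.
This falls in the class 175 – <200: L = 175, F = 16, f = 13, h = 25.
Lower quartile ≈ 175 + ((20.25 − 16) / 13) × 25 = 183.1731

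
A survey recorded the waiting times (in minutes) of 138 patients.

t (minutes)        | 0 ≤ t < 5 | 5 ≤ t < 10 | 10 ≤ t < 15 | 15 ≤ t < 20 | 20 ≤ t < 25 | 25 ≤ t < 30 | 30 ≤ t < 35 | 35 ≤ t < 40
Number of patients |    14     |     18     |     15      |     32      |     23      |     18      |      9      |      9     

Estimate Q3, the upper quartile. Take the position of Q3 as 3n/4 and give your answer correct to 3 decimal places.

Cumulative frequencies: 14, 32, 47, 79, 102, 120, 129, 138
n = 138; position = 3n/4 = 103.5.
This falls in the class 25 ≤ t < 30: L = 25, F = 102, f = 18, h = 5.
Upper quartile ≈ 25 + ((103.5 − 102) / 18) × 5 = 25.4167

25.417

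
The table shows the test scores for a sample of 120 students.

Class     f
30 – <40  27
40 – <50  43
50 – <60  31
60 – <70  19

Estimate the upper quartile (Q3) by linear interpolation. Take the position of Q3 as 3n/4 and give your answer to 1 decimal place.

Cumulative frequencies: 27, 70, 101, 120
n = 120; position = 3n/4 = 90.
This falls in the class 50 – <60: L = 50, F = 70, f = 31, h = 10.
Upper quartile ≈ 50 + ((90 − 70) / 31) × 10 = 56.4516

56.5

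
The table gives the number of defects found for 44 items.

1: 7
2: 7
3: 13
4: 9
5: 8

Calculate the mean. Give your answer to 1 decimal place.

Values: 1, 2, 3, 4, 5
Σfx = 7×1 + 7×2 + 13×3 + 9×4 + 8×5 = 136
n = Σf = 44
Mean = 136 / 44 = 3.0909

3.1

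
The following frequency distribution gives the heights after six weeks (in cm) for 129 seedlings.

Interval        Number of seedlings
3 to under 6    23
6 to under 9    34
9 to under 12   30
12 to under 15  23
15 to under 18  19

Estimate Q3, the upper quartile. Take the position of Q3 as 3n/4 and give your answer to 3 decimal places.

Cumulative frequencies: 23, 57, 87, 110, 129
n = 129; position = 3n/4 = 96.75.
This falls in the class 12 to under 15: L = 12, F = 87, f = 23, h = 3.
Upper quartile ≈ 12 + ((96.75 − 87) / 23) × 3 = 13.2717

13.272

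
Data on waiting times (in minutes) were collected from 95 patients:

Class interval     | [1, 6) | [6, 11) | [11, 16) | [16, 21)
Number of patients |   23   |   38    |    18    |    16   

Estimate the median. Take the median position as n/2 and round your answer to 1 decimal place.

Cumulative frequencies: 23, 61, 79, 95
n = 95; position = n/2 = 47.5.
This falls in the class [6, 11): L = 6, F = 23, f = 38, h = 5.
Median ≈ 6 + ((47.5 − 23) / 38) × 5 = 9.2237

9.2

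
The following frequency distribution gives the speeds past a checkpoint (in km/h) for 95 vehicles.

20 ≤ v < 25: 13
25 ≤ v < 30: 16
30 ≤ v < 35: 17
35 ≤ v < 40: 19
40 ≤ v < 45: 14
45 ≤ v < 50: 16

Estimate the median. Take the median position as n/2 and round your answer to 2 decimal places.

Cumulative frequencies: 13, 29, 46, 65, 79, 95
n = 95; position = n/2 = 47.5.
This falls in the class 35 ≤ v < 40: L = 35, F = 46, f = 19, h = 5.
Median ≈ 35 + ((47.5 − 46) / 19) × 5 = 35.3947

35.39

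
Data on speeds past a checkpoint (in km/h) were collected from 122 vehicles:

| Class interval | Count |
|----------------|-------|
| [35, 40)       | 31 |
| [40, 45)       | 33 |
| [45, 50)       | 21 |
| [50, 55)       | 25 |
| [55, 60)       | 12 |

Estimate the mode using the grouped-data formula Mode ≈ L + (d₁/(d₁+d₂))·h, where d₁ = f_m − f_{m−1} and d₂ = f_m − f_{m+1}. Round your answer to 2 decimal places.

Modal class: [40, 45) (highest frequency 33).
d₁ = 33 − 31 = 2, d₂ = 33 − 21 = 12
Mode ≈ 40 + (2/(2+12)) × 5 = 40 + 0.7143 = 40.7143

40.71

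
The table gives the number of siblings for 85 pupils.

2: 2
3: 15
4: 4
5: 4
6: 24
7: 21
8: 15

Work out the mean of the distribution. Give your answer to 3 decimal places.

Values: 2, 3, 4, 5, 6, 7, 8
Σfx = 2×2 + 15×3 + 4×4 + 4×5 + 24×6 + 21×7 + 15×8 = 496
n = Σf = 85
Mean = 496 / 85 = 5.8353

5.835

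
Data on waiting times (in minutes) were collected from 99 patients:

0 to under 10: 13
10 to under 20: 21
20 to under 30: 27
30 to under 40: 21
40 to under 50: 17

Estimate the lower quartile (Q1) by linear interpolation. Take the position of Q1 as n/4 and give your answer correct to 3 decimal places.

Cumulative frequencies: 13, 34, 61, 82, 99
n = 99; position = n/4 = 24.75.
This falls in the class 10 to under 20: L = 10, F = 13, f = 21, h = 10.
Lower quartile ≈ 10 + ((24.75 − 13) / 21) × 10 = 15.5952

15.595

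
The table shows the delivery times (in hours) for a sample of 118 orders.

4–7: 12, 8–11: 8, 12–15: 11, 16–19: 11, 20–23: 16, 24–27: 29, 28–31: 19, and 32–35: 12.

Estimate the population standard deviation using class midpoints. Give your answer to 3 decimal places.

Midpoints: 5.5, 9.5, 13.5, 17.5, 21.5, 25.5, 29.5, 33.5
n = 118, Σfm = 2529, mean = 21.4322
Σfm² = 62713.5
Σf(m − x̄)² = Σfm² − (Σfm)²/n = 62713.5 − 2529²/118 = 8511.4576
Population variance = 8511.4576 / 118 = 72.1310
Standard deviation = √72.1310 = 8.4930

8.493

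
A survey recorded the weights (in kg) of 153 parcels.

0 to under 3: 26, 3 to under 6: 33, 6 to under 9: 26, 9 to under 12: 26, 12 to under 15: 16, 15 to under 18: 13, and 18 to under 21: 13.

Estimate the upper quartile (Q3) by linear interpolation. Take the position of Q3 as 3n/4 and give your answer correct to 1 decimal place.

Cumulative frequencies: 26, 59, 85, 111, 127, 140, 153
n = 153; position = 3n/4 = 114.75.
This falls in the class 12 to under 15: L = 12, F = 111, f = 16, h = 3.
Upper quartile ≈ 12 + ((114.75 − 111) / 16) × 3 = 12.7031

12.7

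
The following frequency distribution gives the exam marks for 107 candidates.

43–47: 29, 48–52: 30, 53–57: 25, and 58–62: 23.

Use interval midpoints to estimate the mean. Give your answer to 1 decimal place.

52.0

Midpoints: 45, 50, 55, 60
Σfm = 29×45 + 30×50 + 25×55 + 23×60 = 5560
n = Σf = 107
Mean = 5560 / 107 = 51.9626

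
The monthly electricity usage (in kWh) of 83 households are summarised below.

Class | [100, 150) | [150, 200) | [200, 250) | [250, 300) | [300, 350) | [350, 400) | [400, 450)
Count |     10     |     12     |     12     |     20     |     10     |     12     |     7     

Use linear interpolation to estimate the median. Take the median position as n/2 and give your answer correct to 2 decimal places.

Cumulative frequencies: 10, 22, 34, 54, 64, 76, 83
n = 83; position = n/2 = 41.5.
This falls in the class [250, 300): L = 250, F = 34, f = 20, h = 50.
Median ≈ 250 + ((41.5 − 34) / 20) × 50 = 268.7500

268.75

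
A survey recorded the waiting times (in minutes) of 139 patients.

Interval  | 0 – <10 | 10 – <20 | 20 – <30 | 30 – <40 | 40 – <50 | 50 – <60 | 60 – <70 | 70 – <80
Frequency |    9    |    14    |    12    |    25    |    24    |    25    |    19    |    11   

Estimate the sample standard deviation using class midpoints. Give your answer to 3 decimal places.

19.710

Midpoints: 5, 15, 25, 35, 45, 55, 65, 75
n = 139, Σfm = 5945, mean = 42.7698
Σfm² = 307875
Σf(m − x̄)² = Σfm² − (Σfm)²/n = 307875 − 5945²/139 = 53608.6331
Sample variance = 53608.6331 / 138 = 388.4684
Standard deviation = √388.4684 = 19.7096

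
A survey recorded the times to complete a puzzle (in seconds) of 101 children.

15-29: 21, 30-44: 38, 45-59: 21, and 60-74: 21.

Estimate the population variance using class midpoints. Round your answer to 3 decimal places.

Midpoints: 22, 37, 52, 67
n = 101, Σfm = 4367, mean = 43.2376
Σfm² = 213239
Σf(m − x̄)² = Σfm² − (Σfm)²/n = 213239 − 4367²/101 = 24420.2970
Population variance = 24420.2970 / 101 = 241.7851

241.785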